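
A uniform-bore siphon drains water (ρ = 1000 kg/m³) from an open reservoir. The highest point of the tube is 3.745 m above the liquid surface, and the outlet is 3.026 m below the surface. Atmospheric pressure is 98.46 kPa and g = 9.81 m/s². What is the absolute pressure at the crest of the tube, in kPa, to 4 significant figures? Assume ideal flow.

P_top ≈ 32.04 kPa

From the surface to the outlet (both open to atmosphere, surface at rest): v = √(2g·h_out) = √(2·9.81·3.026) = 7.705 m/s.
Continuity keeps v the same throughout the tube; from surface to crest, P_atm + 0 = P_top + ½ρv² + ρg·h_top.
P_top = 98460 − ½·1000·7.705² − 1000·9.81·3.745 = 32040 Pa.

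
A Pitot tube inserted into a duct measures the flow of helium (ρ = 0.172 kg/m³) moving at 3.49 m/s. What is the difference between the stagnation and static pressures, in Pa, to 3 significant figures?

1.05 Pa

The dynamic pressure equals the rise in static pressure at the stagnation point: ΔP = ½ρv².
ΔP = ½·0.172·3.49² = 1.05 Pa.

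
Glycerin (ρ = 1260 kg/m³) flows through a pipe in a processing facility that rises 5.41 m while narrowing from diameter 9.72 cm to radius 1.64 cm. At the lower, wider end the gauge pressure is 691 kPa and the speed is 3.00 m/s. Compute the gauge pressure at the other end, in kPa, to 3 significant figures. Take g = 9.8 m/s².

Continuity gives A₁v₁ = A₂v₂, so v₂ = (74.2 cm²)/(8.45 cm²) × 3.00 m/s = 26.3 m/s.
Bernoulli: P₁ + ½ρv₁² + ρg h₁ = P₂ + ½ρv₂² + ρg h₂, so P₂ = P₁ + ½ρ(v₁² − v₂²) − ρg(h₂ − h₁).
P₂ = 691000 + ½·1260·(3.00² − 26.3²) − 1260·9.8·(+5.41) = 691000 + (-432000) − (66800) = 193000 Pa.

P₂ ≈ 193 kPa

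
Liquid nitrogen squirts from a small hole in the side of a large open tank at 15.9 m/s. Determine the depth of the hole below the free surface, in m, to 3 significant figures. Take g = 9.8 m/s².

h ≈ 12.9 m

For a small hole in a large open tank, ½v² = gh, giving h = v²/(2g).
h = 15.9²/(2·9.8) = 253/19.60 = 12.9 m.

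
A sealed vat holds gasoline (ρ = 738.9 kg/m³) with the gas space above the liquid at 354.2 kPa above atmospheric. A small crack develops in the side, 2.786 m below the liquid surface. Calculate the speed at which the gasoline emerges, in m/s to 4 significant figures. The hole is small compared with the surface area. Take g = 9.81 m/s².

Take point 1 at the surface (v₁ ≈ 0) and point 2 at the hole (at atmospheric pressure). Bernoulli: P₁ + ρg h = P_atm + ½ρv₂².
With P₁ − P_atm = 354200 Pa, v₂ = √(2gh + 2ΔP/ρ) = √(2·9.81·2.786 + 2·354200/738.9) = 31.83 m/s.

31.83 m/s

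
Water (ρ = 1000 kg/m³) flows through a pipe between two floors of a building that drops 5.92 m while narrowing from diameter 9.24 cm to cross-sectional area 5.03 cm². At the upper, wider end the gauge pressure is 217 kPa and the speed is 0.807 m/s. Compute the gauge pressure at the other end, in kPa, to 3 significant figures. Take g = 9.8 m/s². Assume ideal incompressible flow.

P₂ = 217 kPa

Continuity gives A₁v₁ = A₂v₂, so v₂ = (67.1 cm²)/(5.03 cm²) × 0.807 m/s = 10.8 m/s.
Bernoulli: P₁ + ½ρv₁² + ρg h₁ = P₂ + ½ρv₂² + ρg h₂, so P₂ = P₁ + ½ρ(v₁² − v₂²) − ρg(h₂ − h₁).
P₂ = 217000 + ½·1000·(0.807² − 10.8²) − 1000·9.8·(−5.92) = 217000 + (-57500) − (-58000) = 217000 Pa.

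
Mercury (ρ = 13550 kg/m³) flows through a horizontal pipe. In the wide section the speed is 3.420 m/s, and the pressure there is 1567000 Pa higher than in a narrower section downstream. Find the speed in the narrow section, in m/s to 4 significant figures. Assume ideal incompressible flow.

Along the level pipe P + ½ρv² is conserved, hence v₂² = v₁² + 2(P₁ − P₂)/ρ.
v₂ = √(3.420² + 2·1567000/13550) = √(11.70 + 231.3) = 15.59 m/s.

v₂ = 15.59 m/s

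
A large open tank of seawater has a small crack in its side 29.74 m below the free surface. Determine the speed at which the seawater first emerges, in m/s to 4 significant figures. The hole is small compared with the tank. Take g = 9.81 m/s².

Torricelli's result v = √(2gh) gives v = √(2·9.81·29.74) = 24.16 m/s.

v ≈ 24.16 m/s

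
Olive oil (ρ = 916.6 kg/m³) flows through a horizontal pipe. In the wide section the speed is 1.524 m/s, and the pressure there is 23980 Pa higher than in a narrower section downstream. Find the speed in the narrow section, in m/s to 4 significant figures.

Along the level pipe P + ½ρv² is conserved, hence v₂² = v₁² + 2(P₁ − P₂)/ρ.
v₂ = √(1.524² + 2·23980/916.6) = √(2.323 + 52.32) = 7.392 m/s.

v₂ = 7.392 m/s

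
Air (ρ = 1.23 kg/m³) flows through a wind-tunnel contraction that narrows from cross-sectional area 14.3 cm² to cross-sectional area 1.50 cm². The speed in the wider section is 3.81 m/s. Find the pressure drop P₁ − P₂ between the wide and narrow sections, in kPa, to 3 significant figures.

ΔP ≈ 0.802 kPa

Continuity gives A₁v₁ = A₂v₂, so v₂ = (14.3 cm²)/(1.50 cm²) × 3.81 m/s = 36.3 m/s.
The pipe is horizontal, so Bernoulli reduces to P₁ + ½ρv₁² = P₂ + ½ρv₂².
P₁ − P₂ = ½·1.23·(36.3² − 3.81²) = ½·1.23·1300 = 802 Pa.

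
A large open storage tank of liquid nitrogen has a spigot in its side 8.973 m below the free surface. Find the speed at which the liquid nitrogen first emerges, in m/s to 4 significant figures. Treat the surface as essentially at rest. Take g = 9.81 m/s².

v ≈ 13.27 m/s

With the surface at rest and both surface and jet at atmospheric pressure, Bernoulli gives ρg h = ½ρv², so v = √(2gh) = √(2·9.81·8.973) = 13.27 m/s.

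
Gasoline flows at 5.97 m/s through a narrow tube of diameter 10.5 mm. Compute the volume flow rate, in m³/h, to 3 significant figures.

Q = 1.86 m³/h

Q = A·v = 0.0000866 m² × 5.97 m/s = 0.000517 m³/s.
Converting: 0.000517 m³/s × 3600 = 1.86 m³/h.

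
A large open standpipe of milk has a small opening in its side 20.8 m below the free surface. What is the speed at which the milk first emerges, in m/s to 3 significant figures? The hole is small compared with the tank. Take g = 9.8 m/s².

Torricelli's result v = √(2gh) gives v = √(2·9.8·20.8) = 20.2 m/s.

20.2 m/s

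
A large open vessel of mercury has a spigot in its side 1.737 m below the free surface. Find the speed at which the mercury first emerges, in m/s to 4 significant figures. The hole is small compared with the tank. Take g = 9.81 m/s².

Torricelli's result v = √(2gh) gives v = √(2·9.81·1.737) = 5.838 m/s.

v = 5.838 m/s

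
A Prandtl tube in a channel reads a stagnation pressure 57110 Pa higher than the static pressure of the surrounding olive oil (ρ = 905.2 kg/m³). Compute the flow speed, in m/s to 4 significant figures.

v ≈ 11.23 m/s

At the stagnation point the flow is brought to rest, so Bernoulli gives P_stag − P_static = ½ρv².
v = √(2ΔP/ρ) = √(2·57110/905.2) = 11.23 m/s.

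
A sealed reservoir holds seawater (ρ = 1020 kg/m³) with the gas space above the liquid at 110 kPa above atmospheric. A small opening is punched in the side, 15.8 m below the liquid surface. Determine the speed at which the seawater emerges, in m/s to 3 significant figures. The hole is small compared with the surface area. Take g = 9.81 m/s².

v ≈ 22.9 m/s

Take point 1 at the surface (v₁ ≈ 0) and point 2 at the hole (at atmospheric pressure). Bernoulli: P₁ + ρg h = P_atm + ½ρv₂².
With P₁ − P_atm = 110000 Pa, v₂ = √(2gh + 2ΔP/ρ) = √(2·9.81·15.8 + 2·110000/1020) = 22.9 m/s.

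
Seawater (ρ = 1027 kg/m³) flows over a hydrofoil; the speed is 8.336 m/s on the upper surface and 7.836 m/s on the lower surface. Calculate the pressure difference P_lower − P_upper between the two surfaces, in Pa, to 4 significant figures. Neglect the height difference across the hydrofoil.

ΔP ≈ 4152 Pa

With negligible Δh, P + ½ρv² is constant, so P_low − P_up = ½ρ(v_up² − v_low²).
ΔP = ½·1027·(8.336² − 7.836²) = 4152 Pa.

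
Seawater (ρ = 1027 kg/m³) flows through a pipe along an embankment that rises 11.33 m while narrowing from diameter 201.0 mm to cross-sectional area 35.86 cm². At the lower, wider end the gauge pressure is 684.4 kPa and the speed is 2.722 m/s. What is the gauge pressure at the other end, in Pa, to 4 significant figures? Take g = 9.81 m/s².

Mass conservation (A₁v₁ = A₂v₂) gives v₂ = 2.722 × 317.3/35.86 = 24.09 m/s.
Applying Bernoulli between the two ends and solving for P₂: P₂ = P₁ + ½ρ(v₁² − v₂²) − ρgΔh.
P₂ = 684400 + ½·1027·(2.722² − 24.09²) − 1027·9.81·(+11.33) = 684400 + (-294100) − (114100) = 276200 Pa.

P₂ = 276200 Pa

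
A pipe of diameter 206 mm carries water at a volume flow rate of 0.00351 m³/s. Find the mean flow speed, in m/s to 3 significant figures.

Q = 0.00351 m³/s = 0.00351 m³/s.
v = Q/A = 0.00351 / 0.0333 = 0.105 m/s.

0.105 m/s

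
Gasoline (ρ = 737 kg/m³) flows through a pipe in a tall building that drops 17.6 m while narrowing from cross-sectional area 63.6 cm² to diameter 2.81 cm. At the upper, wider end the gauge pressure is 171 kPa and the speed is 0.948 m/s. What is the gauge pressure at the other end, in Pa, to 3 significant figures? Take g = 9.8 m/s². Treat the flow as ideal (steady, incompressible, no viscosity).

The volume flow rate is constant, so v₂ = (A₁/A₂)v₁ = (63.6/6.20)·0.948 = 9.72 m/s.
Bernoulli: P₁ + ½ρv₁² + ρg h₁ = P₂ + ½ρv₂² + ρg h₂, so P₂ = P₁ + ½ρ(v₁² − v₂²) − ρg(h₂ − h₁).
P₂ = 171000 + ½·737·(0.948² − 9.72²) − 737·9.8·(−17.6) = 171000 + (-34500) − (-127000) = 264000 Pa.

264000 Pa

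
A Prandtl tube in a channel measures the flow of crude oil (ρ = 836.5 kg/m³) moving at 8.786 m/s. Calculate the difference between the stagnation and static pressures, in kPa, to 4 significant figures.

At the stagnation point the flow is brought to rest, so Bernoulli gives P_stag − P_static = ½ρv².
ΔP = ½·836.5·8.786² = 32290 Pa.

ΔP ≈ 32.29 kPa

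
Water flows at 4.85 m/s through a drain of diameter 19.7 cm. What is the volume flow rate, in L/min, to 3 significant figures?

Q = 8870 L/min

Q = A·v = 0.0305 m² × 4.85 m/s = 0.148 m³/s.
Converting: 0.148 m³/s × 60000 = 8870 L/min.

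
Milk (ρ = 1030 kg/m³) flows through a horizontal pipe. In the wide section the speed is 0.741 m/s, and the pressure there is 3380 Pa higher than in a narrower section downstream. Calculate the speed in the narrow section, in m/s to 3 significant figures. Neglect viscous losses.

Along the level pipe P + ½ρv² is conserved, hence v₂² = v₁² + 2(P₁ − P₂)/ρ.
v₂ = √(0.741² + 2·3380/1030) = √(0.549 + 6.56) = 2.67 m/s.

v₂ ≈ 2.67 m/s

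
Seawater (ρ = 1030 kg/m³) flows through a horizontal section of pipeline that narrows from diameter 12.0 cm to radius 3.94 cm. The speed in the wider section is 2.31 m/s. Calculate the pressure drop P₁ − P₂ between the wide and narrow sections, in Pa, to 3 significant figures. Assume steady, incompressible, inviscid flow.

Mass conservation (A₁v₁ = A₂v₂) gives v₂ = 2.31 × 113/48.8 = 5.36 m/s.
Along the horizontal streamline, P + ½ρv² is constant.
P₁ − P₂ = ½·1030·(5.36² − 2.31²) = ½·1030·23.4 = 12000 Pa.

ΔP ≈ 12000 Pa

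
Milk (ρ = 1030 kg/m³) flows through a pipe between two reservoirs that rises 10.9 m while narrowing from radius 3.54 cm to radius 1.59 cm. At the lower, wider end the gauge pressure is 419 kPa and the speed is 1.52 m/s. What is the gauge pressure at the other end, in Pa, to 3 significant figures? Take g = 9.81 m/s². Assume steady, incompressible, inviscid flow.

By continuity, v₂ = v₁·A₁/A₂ = 1.52·(39.4/7.94) = 7.53 m/s.
Bernoulli: P₁ + ½ρv₁² + ρg h₁ = P₂ + ½ρv₂² + ρg h₂, so P₂ = P₁ + ½ρ(v₁² − v₂²) − ρg(h₂ − h₁).
P₂ = 419000 + ½·1030·(1.52² − 7.53²) − 1030·9.81·(+10.9) = 419000 + (-28000) − (110000) = 281000 Pa.

P₂ ≈ 281000 Pa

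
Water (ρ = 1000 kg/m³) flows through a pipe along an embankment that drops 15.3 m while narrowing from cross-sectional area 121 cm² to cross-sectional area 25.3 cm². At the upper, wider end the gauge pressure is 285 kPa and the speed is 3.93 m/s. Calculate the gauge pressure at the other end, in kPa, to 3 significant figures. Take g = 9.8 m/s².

By continuity, v₂ = v₁·A₁/A₂ = 3.93·(121/25.3) = 18.8 m/s.
Applying Bernoulli between the two ends and solving for P₂: P₂ = P₁ + ½ρ(v₁² − v₂²) − ρgΔh.
P₂ = 285000 + ½·1000·(3.93² − 18.8²) − 1000·9.8·(−15.3) = 285000 + (-169000) − (-150000) = 266000 Pa.

P₂ ≈ 266 kPa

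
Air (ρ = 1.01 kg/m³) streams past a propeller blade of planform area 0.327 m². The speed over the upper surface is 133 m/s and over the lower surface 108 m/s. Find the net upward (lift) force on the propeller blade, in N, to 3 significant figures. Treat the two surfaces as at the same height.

F ≈ 995 N

The faster flow above has the lower pressure; Bernoulli (same height) gives ΔP = ½ρ(v_up² − v_low²).
ΔP = ½·1.01·(133² − 108²) = 3040 Pa.
Lift = ΔP · A = 3040 × 0.327 = 995 N.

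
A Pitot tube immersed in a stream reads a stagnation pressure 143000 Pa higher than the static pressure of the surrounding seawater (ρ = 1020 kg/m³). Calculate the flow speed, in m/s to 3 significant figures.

The dynamic pressure equals the rise in static pressure at the stagnation point: ΔP = ½ρv².
v = √(2ΔP/ρ) = √(2·143000/1020) = 16.7 m/s.

v ≈ 16.7 m/s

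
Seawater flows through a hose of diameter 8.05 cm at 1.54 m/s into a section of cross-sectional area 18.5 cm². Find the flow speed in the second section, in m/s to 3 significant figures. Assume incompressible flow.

4.24 m/s

By continuity, v₂ = v₁·A₁/A₂ = 1.54·(50.9/18.5) = 4.24 m/s.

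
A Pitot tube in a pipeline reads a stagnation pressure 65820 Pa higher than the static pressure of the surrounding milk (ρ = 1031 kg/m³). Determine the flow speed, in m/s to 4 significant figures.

The dynamic pressure equals the rise in static pressure at the stagnation point: ΔP = ½ρv².
v = √(2ΔP/ρ) = √(2·65820/1031) = 11.30 m/s.

v ≈ 11.30 m/s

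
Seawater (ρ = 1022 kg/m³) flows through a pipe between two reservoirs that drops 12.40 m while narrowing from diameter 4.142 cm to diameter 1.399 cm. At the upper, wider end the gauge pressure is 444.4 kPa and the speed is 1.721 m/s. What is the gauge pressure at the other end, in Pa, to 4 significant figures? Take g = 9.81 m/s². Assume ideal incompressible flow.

Mass conservation (A₁v₁ = A₂v₂) gives v₂ = 1.721 × 13.47/1.537 = 15.09 m/s.
Applying Bernoulli between the two ends and solving for P₂: P₂ = P₁ + ½ρ(v₁² − v₂²) − ρgΔh.
P₂ = 444400 + ½·1022·(1.721² − 15.09²) − 1022·9.81·(−12.40) = 444400 + (-114800) − (-124300) = 453900 Pa.

P₂ ≈ 453900 Pa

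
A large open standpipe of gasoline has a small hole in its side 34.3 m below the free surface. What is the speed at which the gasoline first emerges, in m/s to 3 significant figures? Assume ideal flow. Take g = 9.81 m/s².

Torricelli's result v = √(2gh) gives v = √(2·9.81·34.3) = 25.9 m/s.

25.9 m/s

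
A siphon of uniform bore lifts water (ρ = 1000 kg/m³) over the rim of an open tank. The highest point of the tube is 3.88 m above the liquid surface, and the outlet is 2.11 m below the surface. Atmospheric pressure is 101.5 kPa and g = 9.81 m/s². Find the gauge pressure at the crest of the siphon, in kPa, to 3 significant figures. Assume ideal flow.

P_gauge ≈ -58.8 kPa

The outlet speed comes from Torricelli: v = √(2g·2.11) = 6.43 m/s.
With constant cross-section the crest speed equals v; applying Bernoulli from the surface up to the crest, P_top = P_atm − ½ρv² − ρg·h_top.
P_top = 101500 − ½·1000·6.43² − 1000·9.81·3.88 = 42700 Pa. So P_gauge = P_top − P_atm = -58800 Pa.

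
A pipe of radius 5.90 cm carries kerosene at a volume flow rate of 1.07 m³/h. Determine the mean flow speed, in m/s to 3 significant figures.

v = 0.0272 m/s

Q = 1.07 m³/h = 0.000297 m³/s.
v = Q/A = 0.000297 / 0.0109 = 0.0272 m/s.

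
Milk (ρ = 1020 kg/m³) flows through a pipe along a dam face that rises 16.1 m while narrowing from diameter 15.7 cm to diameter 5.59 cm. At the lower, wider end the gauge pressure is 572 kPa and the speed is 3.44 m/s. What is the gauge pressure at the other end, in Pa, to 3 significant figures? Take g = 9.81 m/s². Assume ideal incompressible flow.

Continuity gives A₁v₁ = A₂v₂, so v₂ = (194 cm²)/(24.5 cm²) × 3.44 m/s = 27.1 m/s.
Bernoulli: P₁ + ½ρv₁² + ρg h₁ = P₂ + ½ρv₂² + ρg h₂, so P₂ = P₁ + ½ρ(v₁² − v₂²) − ρg(h₂ − h₁).
P₂ = 572000 + ½·1020·(3.44² − 27.1²) − 1020·9.81·(+16.1) = 572000 + (-369000) − (161000) = 41400 Pa.

P₂ ≈ 41400 Pa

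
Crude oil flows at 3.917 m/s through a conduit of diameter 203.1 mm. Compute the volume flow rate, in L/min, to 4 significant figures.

Q = 7614 L/min

Q = A·v = 0.03240 m² × 3.917 m/s = 0.1269 m³/s.
Converting: 0.1269 m³/s × 60000 = 7614 L/min.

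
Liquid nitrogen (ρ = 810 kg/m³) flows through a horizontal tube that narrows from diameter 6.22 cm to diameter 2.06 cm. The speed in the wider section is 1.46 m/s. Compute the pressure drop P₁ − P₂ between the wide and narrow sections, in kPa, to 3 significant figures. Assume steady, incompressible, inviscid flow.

Mass conservation (A₁v₁ = A₂v₂) gives v₂ = 1.46 × 30.4/3.33 = 13.3 m/s.
With no height change, Bernoulli's equation is P₁ + ½ρv₁² = P₂ + ½ρv₂².
P₁ − P₂ = ½·810·(13.3² − 1.46²) = ½·810·175 = 70900 Pa.

ΔP ≈ 70.9 kPa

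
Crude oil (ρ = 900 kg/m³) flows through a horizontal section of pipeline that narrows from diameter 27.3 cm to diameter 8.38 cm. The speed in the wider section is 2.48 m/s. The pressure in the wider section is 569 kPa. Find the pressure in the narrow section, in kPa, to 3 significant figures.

The volume flow rate is constant, so v₂ = (A₁/A₂)v₁ = (585/55.2)·2.48 = 26.3 m/s.
With no height change, Bernoulli's equation is P₁ + ½ρv₁² = P₂ + ½ρv₂².
P₂ = P₁ − ½ρ(v₂² − v₁²) = 569000 − ½·900·(26.3² − 2.48²) = 569000 − 309000 = 260000 Pa.

P₂ ≈ 260 kPa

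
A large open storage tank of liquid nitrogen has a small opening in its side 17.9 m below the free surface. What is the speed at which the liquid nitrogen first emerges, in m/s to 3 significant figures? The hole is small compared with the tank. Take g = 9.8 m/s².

With the surface at rest and both surface and jet at atmospheric pressure, Bernoulli gives ρg h = ½ρv², so v = √(2gh) = √(2·9.8·17.9) = 18.7 m/s.

v ≈ 18.7 m/s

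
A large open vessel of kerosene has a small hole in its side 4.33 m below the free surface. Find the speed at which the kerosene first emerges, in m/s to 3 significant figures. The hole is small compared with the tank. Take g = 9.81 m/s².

9.22 m/s

With the surface at rest and both surface and jet at atmospheric pressure, Bernoulli gives ρg h = ½ρv², so v = √(2gh) = √(2·9.81·4.33) = 9.22 m/s.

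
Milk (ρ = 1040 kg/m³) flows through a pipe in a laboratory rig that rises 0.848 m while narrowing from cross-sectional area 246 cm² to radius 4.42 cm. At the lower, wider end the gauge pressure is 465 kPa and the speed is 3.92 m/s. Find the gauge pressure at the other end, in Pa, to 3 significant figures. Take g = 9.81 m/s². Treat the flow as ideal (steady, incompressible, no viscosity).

The volume flow rate is constant, so v₂ = (A₁/A₂)v₁ = (246/61.4)·3.92 = 15.7 m/s.
Energy conservation along the streamline gives P₂ = P₁ − ½ρ(v₂² − v₁²) − ρg(h₂ − h₁).
P₂ = 465000 + ½·1040·(3.92² − 15.7²) − 1040·9.81·(+0.848) = 465000 + (-120000) − (8650) = 336000 Pa.

P₂ ≈ 336000 Pa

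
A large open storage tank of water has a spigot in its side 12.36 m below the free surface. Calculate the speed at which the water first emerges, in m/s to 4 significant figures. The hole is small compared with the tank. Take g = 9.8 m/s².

v ≈ 15.56 m/s

Bernoulli from surface to hole (P equal, v_surface ≈ 0): v = √(2gh) = √(2×9.8×12.36) = 15.56 m/s.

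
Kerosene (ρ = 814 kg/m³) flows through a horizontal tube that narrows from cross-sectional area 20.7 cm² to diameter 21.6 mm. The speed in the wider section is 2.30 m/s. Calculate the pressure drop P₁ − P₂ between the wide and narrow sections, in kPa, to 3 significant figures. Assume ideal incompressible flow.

ΔP ≈ 66.6 kPa

Continuity gives A₁v₁ = A₂v₂, so v₂ = (20.7 cm²)/(3.66 cm²) × 2.30 m/s = 13.0 m/s.
Bernoulli (h₁ = h₂): P₁ − P₂ = ½ρ(v₂² − v₁²).
P₁ − P₂ = ½·814·(13.0² − 2.30²) = ½·814·164 = 66600 Pa.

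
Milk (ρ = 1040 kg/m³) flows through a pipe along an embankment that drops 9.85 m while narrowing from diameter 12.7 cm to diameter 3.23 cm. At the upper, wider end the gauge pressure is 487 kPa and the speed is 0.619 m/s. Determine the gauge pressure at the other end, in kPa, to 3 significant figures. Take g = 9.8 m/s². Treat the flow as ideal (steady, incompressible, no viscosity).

P₂ ≈ 540 kPa

Continuity gives A₁v₁ = A₂v₂, so v₂ = (127 cm²)/(8.19 cm²) × 0.619 m/s = 9.57 m/s.
Bernoulli: P₁ + ½ρv₁² + ρg h₁ = P₂ + ½ρv₂² + ρg h₂, so P₂ = P₁ + ½ρ(v₁² − v₂²) − ρg(h₂ − h₁).
P₂ = 487000 + ½·1040·(0.619² − 9.57²) − 1040·9.8·(−9.85) = 487000 + (-47400) − (-100000) = 540000 Pa.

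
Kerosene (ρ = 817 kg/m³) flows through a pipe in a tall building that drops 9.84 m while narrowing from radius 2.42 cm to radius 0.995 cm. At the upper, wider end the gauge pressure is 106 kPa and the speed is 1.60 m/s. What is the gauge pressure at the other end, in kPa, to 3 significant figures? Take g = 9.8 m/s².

149 kPa

Continuity gives A₁v₁ = A₂v₂, so v₂ = (18.4 cm²)/(3.11 cm²) × 1.60 m/s = 9.46 m/s.
Applying Bernoulli between the two ends and solving for P₂: P₂ = P₁ + ½ρ(v₁² − v₂²) − ρgΔh.
P₂ = 106000 + ½·817·(1.60² − 9.46²) − 817·9.8·(−9.84) = 106000 + (-35500) − (-78800) = 149000 Pa.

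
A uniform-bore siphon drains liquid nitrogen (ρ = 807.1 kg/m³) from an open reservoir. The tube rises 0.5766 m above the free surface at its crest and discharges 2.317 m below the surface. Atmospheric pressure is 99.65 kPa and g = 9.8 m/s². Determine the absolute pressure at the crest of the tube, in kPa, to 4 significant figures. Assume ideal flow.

Bernoulli surface→outlet gives ½v² = g·h_out, so v = √(2·9.8·2.317) = 6.739 m/s.
Continuity keeps v the same throughout the tube; from surface to crest, P_atm + 0 = P_top + ½ρv² + ρg·h_top.
P_top = 99650 − ½·807.1·6.739² − 807.1·9.8·0.5766 = 76760 Pa.

76.76 kPa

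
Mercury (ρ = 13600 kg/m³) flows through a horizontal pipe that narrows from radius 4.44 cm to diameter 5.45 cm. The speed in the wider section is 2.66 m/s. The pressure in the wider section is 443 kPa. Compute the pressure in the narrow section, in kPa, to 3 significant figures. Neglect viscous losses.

P₂ = 152 kPa

The volume flow rate is constant, so v₂ = (A₁/A₂)v₁ = (61.9/23.3)·2.66 = 7.06 m/s.
With no height change, Bernoulli's equation is P₁ + ½ρv₁² = P₂ + ½ρv₂².
P₂ = P₁ − ½ρ(v₂² − v₁²) = 443000 − ½·13600·(7.06² − 2.66²) = 443000 − 291000 = 152000 Pa.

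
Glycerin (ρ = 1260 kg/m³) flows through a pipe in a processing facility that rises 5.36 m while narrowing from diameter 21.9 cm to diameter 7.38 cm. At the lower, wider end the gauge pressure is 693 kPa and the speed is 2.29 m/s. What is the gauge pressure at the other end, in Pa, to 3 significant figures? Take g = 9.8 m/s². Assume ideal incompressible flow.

P₂ = 374000 Pa

The volume flow rate is constant, so v₂ = (A₁/A₂)v₁ = (377/42.8)·2.29 = 20.2 m/s.
Energy conservation along the streamline gives P₂ = P₁ − ½ρ(v₂² − v₁²) − ρg(h₂ − h₁).
P₂ = 693000 + ½·1260·(2.29² − 20.2²) − 1260·9.8·(+5.36) = 693000 + (-253000) − (66200) = 374000 Pa.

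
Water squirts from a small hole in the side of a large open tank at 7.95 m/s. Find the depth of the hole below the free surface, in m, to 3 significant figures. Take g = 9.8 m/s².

Torricelli: v = √(2gh), so h = v²/(2g).
h = 7.95²/(2·9.8) = 63.2/19.60 = 3.22 m.

h ≈ 3.22 m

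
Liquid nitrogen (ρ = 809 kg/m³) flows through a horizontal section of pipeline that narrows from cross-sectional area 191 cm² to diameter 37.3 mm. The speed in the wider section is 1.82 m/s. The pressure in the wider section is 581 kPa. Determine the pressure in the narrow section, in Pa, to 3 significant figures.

P₂ ≈ 173000 Pa

The volume flow rate is constant, so v₂ = (A₁/A₂)v₁ = (191/10.9)·1.82 = 31.8 m/s.
Bernoulli (h₁ = h₂): P₁ − P₂ = ½ρ(v₂² − v₁²).
P₂ = P₁ − ½ρ(v₂² − v₁²) = 581000 − ½·809·(31.8² − 1.82²) = 581000 − 408000 = 173000 Pa.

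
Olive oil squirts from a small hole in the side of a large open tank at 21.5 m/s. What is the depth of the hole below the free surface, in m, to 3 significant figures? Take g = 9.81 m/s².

Torricelli: v = √(2gh), so h = v²/(2g).
h = 21.5²/(2·9.81) = 462/19.62 = 23.6 m.

h ≈ 23.6 m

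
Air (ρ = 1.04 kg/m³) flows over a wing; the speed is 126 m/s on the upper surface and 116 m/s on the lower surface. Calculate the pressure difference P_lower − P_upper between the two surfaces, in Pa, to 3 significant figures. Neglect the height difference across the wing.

With negligible Δh, P + ½ρv² is constant, so P_low − P_up = ½ρ(v_up² − v_low²).
ΔP = ½·1.04·(126² − 116²) = 1260 Pa.

ΔP ≈ 1260 Pa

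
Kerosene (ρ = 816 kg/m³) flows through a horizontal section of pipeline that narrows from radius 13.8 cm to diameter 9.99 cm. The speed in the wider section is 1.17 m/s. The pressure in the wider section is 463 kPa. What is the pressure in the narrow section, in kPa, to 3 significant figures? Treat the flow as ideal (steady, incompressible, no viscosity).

Mass conservation (A₁v₁ = A₂v₂) gives v₂ = 1.17 × 598/78.4 = 8.93 m/s.
Bernoulli (h₁ = h₂): P₁ − P₂ = ½ρ(v₂² − v₁²).
P₂ = P₁ − ½ρ(v₂² − v₁²) = 463000 − ½·816·(8.93² − 1.17²) = 463000 − 32000 = 431000 Pa.

431 kPa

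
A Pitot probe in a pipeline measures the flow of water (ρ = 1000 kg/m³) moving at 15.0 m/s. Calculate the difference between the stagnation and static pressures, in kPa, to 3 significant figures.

112 kPa

At the stagnation point the flow is brought to rest, so Bernoulli gives P_stag − P_static = ½ρv².
ΔP = ½·1000·15.0² = 112000 Pa.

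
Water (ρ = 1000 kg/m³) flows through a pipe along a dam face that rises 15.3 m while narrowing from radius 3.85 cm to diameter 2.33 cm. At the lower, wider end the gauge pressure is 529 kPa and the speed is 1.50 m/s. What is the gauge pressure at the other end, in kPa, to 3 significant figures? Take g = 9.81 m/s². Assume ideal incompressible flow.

P₂ ≈ 246 kPa

Continuity gives A₁v₁ = A₂v₂, so v₂ = (46.6 cm²)/(4.26 cm²) × 1.50 m/s = 16.4 m/s.
Energy conservation along the streamline gives P₂ = P₁ − ½ρ(v₂² − v₁²) − ρg(h₂ − h₁).
P₂ = 529000 + ½·1000·(1.50² − 16.4²) − 1000·9.81·(+15.3) = 529000 + (-133000) − (150000) = 246000 Pa.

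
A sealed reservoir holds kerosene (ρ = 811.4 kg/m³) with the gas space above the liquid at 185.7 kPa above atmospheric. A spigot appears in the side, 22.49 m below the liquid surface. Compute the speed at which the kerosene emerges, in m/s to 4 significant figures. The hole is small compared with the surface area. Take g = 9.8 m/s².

Take point 1 at the surface (v₁ ≈ 0) and point 2 at the hole (at atmospheric pressure). Bernoulli: P₁ + ρg h = P_atm + ½ρv₂².
With P₁ − P_atm = 185700 Pa, v₂ = √(2gh + 2ΔP/ρ) = √(2·9.8·22.49 + 2·185700/811.4) = 29.98 m/s.

v ≈ 29.98 m/s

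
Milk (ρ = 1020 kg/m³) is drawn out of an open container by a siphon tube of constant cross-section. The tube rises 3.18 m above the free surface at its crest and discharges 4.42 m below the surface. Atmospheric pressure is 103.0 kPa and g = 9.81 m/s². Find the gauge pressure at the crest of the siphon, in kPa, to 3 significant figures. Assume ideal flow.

The outlet speed comes from Torricelli: v = √(2g·4.42) = 9.31 m/s.
The bore is uniform, so the speed at the crest is the same v. Bernoulli surface→crest: P_atm = P_top + ½ρv² + ρg·h_top.
P_top = 103000 − ½·1020·9.31² − 1020·9.81·3.18 = 27000 Pa. So P_gauge = P_top − P_atm = -76000 Pa.

-76.0 kPa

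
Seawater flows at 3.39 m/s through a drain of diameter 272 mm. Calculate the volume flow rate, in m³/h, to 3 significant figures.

Q = A·v = 0.0581 m² × 3.39 m/s = 0.197 m³/s.
Converting: 0.197 m³/s × 3600 = 709 m³/h.

709 m³/h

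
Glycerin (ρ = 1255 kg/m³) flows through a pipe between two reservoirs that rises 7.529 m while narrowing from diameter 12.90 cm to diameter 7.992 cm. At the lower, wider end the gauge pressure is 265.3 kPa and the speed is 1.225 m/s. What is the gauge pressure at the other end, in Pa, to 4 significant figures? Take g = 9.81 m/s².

Mass conservation (A₁v₁ = A₂v₂) gives v₂ = 1.225 × 130.7/50.17 = 3.192 m/s.
Energy conservation along the streamline gives P₂ = P₁ − ½ρ(v₂² − v₁²) − ρg(h₂ − h₁).
P₂ = 265300 + ½·1255·(1.225² − 3.192²) − 1255·9.81·(+7.529) = 265300 + (-5450) − (92690) = 167200 Pa.

P₂ ≈ 167200 Pa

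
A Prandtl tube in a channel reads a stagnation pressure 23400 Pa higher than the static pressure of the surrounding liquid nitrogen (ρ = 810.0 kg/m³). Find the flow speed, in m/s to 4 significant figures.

At the stagnation point the flow is brought to rest, so Bernoulli gives P_stag − P_static = ½ρv².
v = √(2ΔP/ρ) = √(2·23400/810.0) = 7.601 m/s.

v = 7.601 m/s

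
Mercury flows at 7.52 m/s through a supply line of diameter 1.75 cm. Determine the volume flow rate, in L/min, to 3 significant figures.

Q ≈ 109 L/min

Q = A·v = 0.000241 m² × 7.52 m/s = 0.00181 m³/s.
Converting: 0.00181 m³/s × 60000 = 109 L/min.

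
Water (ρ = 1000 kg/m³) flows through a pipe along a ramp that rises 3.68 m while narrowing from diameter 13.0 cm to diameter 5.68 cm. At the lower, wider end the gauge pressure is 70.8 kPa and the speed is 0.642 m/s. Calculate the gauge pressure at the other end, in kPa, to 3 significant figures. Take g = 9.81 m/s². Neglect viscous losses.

Continuity gives A₁v₁ = A₂v₂, so v₂ = (133 cm²)/(25.3 cm²) × 0.642 m/s = 3.36 m/s.
Bernoulli: P₁ + ½ρv₁² + ρg h₁ = P₂ + ½ρv₂² + ρg h₂, so P₂ = P₁ + ½ρ(v₁² − v₂²) − ρg(h₂ − h₁).
P₂ = 70800 + ½·1000·(0.642² − 3.36²) − 1000·9.81·(+3.68) = 70800 + (-5450) − (36100) = 29300 Pa.

29.3 kPa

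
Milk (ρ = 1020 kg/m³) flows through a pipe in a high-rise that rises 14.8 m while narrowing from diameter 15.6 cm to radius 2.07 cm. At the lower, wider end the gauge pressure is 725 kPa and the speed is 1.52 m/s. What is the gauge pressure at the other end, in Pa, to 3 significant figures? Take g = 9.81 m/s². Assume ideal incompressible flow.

P₂ ≈ 341000 Pa

By continuity, v₂ = v₁·A₁/A₂ = 1.52·(191/13.5) = 21.6 m/s.
Applying Bernoulli between the two ends and solving for P₂: P₂ = P₁ + ½ρ(v₁² − v₂²) − ρgΔh.
P₂ = 725000 + ½·1020·(1.52² − 21.6²) − 1020·9.81·(+14.8) = 725000 + (-236000) − (148000) = 341000 Pa.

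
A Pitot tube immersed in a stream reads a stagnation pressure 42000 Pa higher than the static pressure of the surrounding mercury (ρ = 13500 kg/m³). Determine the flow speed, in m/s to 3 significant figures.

v = 2.49 m/s

The dynamic pressure equals the rise in static pressure at the stagnation point: ΔP = ½ρv².
v = √(2ΔP/ρ) = √(2·42000/13500) = 2.49 m/s.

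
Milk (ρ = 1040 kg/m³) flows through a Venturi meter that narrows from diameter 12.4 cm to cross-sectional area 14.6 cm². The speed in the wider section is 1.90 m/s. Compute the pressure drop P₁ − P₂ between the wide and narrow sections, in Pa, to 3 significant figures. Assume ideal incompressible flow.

ΔP = 127000 Pa

Mass conservation (A₁v₁ = A₂v₂) gives v₂ = 1.90 × 121/14.6 = 15.7 m/s.
Along the horizontal streamline, P + ½ρv² is constant.
P₁ − P₂ = ½·1040·(15.7² − 1.90²) = ½·1040·243 = 127000 Pa.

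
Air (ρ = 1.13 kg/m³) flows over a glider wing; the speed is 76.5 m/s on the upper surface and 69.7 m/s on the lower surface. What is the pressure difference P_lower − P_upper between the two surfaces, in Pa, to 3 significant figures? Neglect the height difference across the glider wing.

ΔP ≈ 562 Pa

The pressure is lower where the speed is higher: ΔP = ½ρ(v_up² − v_low²).
ΔP = ½·1.13·(76.5² − 69.7²) = 562 Pa.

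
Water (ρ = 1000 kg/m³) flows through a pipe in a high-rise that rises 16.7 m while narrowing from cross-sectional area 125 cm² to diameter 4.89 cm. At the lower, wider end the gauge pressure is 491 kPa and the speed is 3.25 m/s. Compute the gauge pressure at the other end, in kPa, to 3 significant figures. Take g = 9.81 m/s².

98.5 kPa

Continuity gives A₁v₁ = A₂v₂, so v₂ = (125 cm²)/(18.8 cm²) × 3.25 m/s = 21.6 m/s.
Applying Bernoulli between the two ends and solving for P₂: P₂ = P₁ + ½ρ(v₁² − v₂²) − ρgΔh.
P₂ = 491000 + ½·1000·(3.25² − 21.6²) − 1000·9.81·(+16.7) = 491000 + (-229000) − (164000) = 98500 Pa.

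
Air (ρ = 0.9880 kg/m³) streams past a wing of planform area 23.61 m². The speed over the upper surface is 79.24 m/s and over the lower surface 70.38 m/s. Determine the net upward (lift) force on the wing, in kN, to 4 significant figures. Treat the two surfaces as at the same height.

The faster flow above has the lower pressure; Bernoulli (same height) gives ΔP = ½ρ(v_up² − v_low²).
ΔP = ½·0.9880·(79.24² − 70.38²) = 654.9 Pa.
Lift = ΔP · A = 654.9 × 23.61 = 15460 N.

15.46 kN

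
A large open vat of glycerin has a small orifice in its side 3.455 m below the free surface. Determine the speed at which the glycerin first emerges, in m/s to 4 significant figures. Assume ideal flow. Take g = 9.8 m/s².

With the surface at rest and both surface and jet at atmospheric pressure, Bernoulli gives ρg h = ½ρv², so v = √(2gh) = √(2·9.8·3.455) = 8.229 m/s.

v ≈ 8.229 m/s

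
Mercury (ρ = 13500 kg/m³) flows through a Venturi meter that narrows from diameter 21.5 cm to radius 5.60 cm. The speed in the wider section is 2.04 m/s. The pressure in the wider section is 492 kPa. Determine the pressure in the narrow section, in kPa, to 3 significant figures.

By continuity, v₂ = v₁·A₁/A₂ = 2.04·(363/98.5) = 7.52 m/s.
Bernoulli (h₁ = h₂): P₁ − P₂ = ½ρ(v₂² − v₁²).
P₂ = P₁ − ½ρ(v₂² − v₁²) = 492000 − ½·13500·(7.52² − 2.04²) = 492000 − 353000 = 139000 Pa.

139 kPa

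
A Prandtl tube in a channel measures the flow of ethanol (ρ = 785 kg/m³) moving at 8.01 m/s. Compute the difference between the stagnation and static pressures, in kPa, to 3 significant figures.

ΔP = 25.2 kPa

The dynamic pressure equals the rise in static pressure at the stagnation point: ΔP = ½ρv².
ΔP = ½·785·8.01² = 25200 Pa.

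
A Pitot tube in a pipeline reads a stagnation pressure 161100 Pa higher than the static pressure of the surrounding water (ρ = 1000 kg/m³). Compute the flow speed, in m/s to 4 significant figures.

v ≈ 17.95 m/s

Bernoulli between the free stream and the stagnation point: ½ρv² = P_stag − P_static.
v = √(2ΔP/ρ) = √(2·161100/1000) = 17.95 m/s.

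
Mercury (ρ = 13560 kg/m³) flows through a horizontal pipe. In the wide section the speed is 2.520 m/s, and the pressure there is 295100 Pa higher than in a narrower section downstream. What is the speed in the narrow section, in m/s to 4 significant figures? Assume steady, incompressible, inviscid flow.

7.062 m/s

With h₁ = h₂, rearranging Bernoulli gives v₂ = √(v₁² + 2ΔP/ρ).
v₂ = √(2.520² + 2·295100/13560) = √(6.350 + 43.53) = 7.062 m/s.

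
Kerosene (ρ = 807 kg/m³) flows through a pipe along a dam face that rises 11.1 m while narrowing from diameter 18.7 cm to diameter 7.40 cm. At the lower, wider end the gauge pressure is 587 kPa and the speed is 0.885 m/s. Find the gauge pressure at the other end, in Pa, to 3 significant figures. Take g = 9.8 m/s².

487000 Pa

The volume flow rate is constant, so v₂ = (A₁/A₂)v₁ = (275/43.0)·0.885 = 5.65 m/s.
Energy conservation along the streamline gives P₂ = P₁ − ½ρ(v₂² − v₁²) − ρg(h₂ − h₁).
P₂ = 587000 + ½·807·(0.885² − 5.65²) − 807·9.8·(+11.1) = 587000 + (-12600) − (87800) = 487000 Pa.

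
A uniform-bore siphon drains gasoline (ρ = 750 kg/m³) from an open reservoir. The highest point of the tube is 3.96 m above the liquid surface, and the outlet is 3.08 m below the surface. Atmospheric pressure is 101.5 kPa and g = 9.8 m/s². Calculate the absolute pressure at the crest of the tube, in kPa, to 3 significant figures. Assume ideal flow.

Bernoulli surface→outlet gives ½v² = g·h_out, so v = √(2·9.8·3.08) = 7.77 m/s.
Continuity keeps v the same throughout the tube; from surface to crest, P_atm + 0 = P_top + ½ρv² + ρg·h_top.
P_top = 101500 − ½·750·7.77² − 750·9.8·3.96 = 49800 Pa.

P_top = 49.8 kPa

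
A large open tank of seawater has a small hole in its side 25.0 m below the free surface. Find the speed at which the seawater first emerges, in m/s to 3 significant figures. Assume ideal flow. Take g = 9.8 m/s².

Bernoulli from surface to hole (P equal, v_surface ≈ 0): v = √(2gh) = √(2×9.8×25.0) = 22.1 m/s.

v ≈ 22.1 m/s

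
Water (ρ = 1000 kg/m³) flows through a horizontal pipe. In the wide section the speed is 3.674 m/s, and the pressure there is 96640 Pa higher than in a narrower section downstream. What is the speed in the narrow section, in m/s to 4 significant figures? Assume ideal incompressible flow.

Horizontal Bernoulli: P₁ + ½ρv₁² = P₂ + ½ρv₂², so v₂² = v₁² + 2(P₁ − P₂)/ρ.
v₂ = √(3.674² + 2·96640/1000) = √(13.50 + 193.3) = 14.38 m/s.

v₂ ≈ 14.38 m/s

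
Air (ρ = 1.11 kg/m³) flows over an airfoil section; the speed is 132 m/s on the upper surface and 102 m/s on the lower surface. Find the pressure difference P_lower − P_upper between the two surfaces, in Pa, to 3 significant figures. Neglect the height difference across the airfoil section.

The pressure is lower where the speed is higher: ΔP = ½ρ(v_up² − v_low²).
ΔP = ½·1.11·(132² − 102²) = 3900 Pa.

ΔP = 3900 Pa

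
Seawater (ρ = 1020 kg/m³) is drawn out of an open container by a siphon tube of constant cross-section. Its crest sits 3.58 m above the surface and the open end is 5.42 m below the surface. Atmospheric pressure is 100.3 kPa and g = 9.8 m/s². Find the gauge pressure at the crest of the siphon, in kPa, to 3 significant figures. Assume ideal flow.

P_gauge ≈ -90.0 kPa

From the surface to the outlet (both open to atmosphere, surface at rest): v = √(2g·h_out) = √(2·9.8·5.42) = 10.3 m/s.
The bore is uniform, so the speed at the crest is the same v. Bernoulli surface→crest: P_atm = P_top + ½ρv² + ρg·h_top.
P_top = 100300 − ½·1020·10.3² − 1020·9.8·3.58 = 10300 Pa. So P_gauge = P_top − P_atm = -90000 Pa.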